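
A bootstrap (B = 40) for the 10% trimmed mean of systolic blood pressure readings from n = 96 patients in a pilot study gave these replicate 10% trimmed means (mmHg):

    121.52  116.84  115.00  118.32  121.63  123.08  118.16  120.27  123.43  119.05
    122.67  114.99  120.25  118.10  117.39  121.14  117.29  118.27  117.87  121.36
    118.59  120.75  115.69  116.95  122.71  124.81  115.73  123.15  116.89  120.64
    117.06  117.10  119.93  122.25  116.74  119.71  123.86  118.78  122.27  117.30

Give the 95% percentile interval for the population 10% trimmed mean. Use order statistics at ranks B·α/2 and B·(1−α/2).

Sorted replicates: 114.99, 115.00, 115.69, 115.73, 116.74, 116.84, 116.89, 116.95, 117.06, 117.10, 117.29, 117.30, 117.39, 117.87, 118.10, 118.16, 118.27, 118.32, 118.59, 118.78, 119.05, 119.71, 119.93, 120.25, 120.27, 120.64, 120.75, 121.14, 121.36, 121.52, 121.63, 122.25, 122.27, 122.67, 122.71, 123.08, 123.15, 123.43, 123.86, 124.81
α = 0.05; lower rank = 40 × 0.025 = 1; upper rank = 40 × 0.975 = 39.
The 1st smallest replicate is 114.99; the 39th is 123.86.

(114.99, 123.86)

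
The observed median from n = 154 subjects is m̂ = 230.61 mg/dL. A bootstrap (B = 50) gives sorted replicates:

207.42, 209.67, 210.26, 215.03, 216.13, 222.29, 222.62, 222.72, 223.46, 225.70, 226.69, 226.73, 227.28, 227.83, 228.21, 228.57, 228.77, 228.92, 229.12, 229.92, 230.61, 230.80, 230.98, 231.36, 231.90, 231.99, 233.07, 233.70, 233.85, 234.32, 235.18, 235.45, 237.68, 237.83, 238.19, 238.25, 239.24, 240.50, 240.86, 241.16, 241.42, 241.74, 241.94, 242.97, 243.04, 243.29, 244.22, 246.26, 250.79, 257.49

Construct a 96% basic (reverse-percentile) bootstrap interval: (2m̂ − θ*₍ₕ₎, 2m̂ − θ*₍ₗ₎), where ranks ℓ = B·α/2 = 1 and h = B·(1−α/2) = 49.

(210.43, 253.80)

Percentile endpoints at ranks 1 and 49: θ*₍1₎ = 207.42, θ*₍49₎ = 250.79.
Basic interval reflects these around m̂:
  lower = 2 × 230.61 − 250.79 = 210.43
  upper = 2 × 230.61 − 207.42 = 253.80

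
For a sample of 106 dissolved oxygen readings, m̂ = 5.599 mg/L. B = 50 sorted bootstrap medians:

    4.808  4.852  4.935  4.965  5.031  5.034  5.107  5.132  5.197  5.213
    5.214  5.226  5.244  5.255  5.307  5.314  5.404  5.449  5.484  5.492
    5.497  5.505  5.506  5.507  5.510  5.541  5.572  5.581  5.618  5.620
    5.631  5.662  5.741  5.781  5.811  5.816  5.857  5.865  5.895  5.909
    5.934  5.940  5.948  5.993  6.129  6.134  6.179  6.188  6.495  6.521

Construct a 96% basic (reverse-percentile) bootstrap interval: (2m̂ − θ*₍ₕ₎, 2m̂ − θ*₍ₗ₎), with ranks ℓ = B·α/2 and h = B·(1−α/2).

Percentile endpoints at ranks 1 and 49: θ*₍1₎ = 4.808, θ*₍49₎ = 6.495.
Basic interval reflects these around m̂:
  lower = 2 × 5.599 − 6.495 = 4.703
  upper = 2 × 5.599 − 4.808 = 6.390

(4.703, 6.390)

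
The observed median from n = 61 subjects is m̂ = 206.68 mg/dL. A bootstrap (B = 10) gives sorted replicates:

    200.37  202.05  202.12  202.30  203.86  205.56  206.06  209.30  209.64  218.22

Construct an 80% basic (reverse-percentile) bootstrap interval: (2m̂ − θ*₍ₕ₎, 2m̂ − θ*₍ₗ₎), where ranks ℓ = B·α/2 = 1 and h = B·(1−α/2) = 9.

Percentile endpoints at ranks 1 and 9: θ*₍1₎ = 200.37, θ*₍9₎ = 209.64.
Basic interval reflects these around m̂:
  lower = 2 × 206.68 − 209.64 = 203.72
  upper = 2 × 206.68 − 200.37 = 212.99

(203.72, 212.99)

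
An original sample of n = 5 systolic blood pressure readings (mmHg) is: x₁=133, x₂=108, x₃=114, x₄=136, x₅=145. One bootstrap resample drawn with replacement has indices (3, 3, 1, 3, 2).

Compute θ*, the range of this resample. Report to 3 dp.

θ* = 25.000

Resample values: 114, 114, 133, 114, 108.
Range = 133 − 108 = 25.000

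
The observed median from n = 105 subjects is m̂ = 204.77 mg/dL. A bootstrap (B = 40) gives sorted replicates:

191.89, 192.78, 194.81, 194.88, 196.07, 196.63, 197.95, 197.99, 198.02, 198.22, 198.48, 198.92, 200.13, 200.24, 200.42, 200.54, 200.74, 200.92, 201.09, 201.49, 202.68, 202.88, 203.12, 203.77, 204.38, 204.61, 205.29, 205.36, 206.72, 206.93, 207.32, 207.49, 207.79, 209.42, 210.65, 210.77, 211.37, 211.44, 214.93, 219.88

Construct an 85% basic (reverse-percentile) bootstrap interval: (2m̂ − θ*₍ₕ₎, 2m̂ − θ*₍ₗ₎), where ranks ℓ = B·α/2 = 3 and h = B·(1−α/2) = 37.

(198.17, 214.73)

Percentile endpoints at ranks 3 and 37: θ*₍3₎ = 194.81, θ*₍37₎ = 211.37.
Basic interval reflects these around m̂:
  lower = 2 × 204.77 − 211.37 = 198.17
  upper = 2 × 204.77 − 194.81 = 214.73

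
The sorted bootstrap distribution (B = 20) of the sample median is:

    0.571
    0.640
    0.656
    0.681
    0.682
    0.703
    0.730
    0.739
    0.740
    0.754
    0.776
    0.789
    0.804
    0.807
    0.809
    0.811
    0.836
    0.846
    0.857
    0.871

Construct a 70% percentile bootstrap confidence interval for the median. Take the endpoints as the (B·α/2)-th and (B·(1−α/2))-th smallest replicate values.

α = 0.30; lower rank = 20 × 0.150 = 3; upper rank = 20 × 0.850 = 17.
The 3rd smallest replicate is 0.656; the 17th is 0.836.

(0.656, 0.836)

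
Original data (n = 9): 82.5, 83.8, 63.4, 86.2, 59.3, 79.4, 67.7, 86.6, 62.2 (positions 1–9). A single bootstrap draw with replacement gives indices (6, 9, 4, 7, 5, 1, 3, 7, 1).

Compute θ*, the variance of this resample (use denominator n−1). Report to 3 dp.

θ* = 105.529

Resample values: 79.4, 62.2, 86.2, 67.7, 59.3, 82.5, 63.4, 67.7, 82.5.
Mean = 72.3222; sum of squared deviations = 844.2356
s² = 844.2356 / 8 = 105.5294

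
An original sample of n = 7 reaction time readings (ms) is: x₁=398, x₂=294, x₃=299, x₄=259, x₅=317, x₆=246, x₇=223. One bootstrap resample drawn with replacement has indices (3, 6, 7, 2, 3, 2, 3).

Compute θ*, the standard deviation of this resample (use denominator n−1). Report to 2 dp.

Resample values: 299, 246, 223, 294, 299, 294, 299.
Mean = 279.1429; sum of squared deviations = 5874.8571
s² = 5874.8571 / 6 = 979.1429
s = √979.1429 = 31.29

θ* = 31.29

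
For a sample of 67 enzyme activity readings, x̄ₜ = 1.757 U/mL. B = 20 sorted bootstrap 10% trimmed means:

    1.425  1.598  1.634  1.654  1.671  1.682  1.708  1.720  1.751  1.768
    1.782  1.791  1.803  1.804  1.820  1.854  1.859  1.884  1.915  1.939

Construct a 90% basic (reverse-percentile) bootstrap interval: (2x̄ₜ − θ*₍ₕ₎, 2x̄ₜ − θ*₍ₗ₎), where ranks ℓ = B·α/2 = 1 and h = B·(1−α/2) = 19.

(1.599, 2.089)

Percentile endpoints at ranks 1 and 19: θ*₍1₎ = 1.425, θ*₍19₎ = 1.915.
Basic interval reflects these around x̄ₜ:
  lower = 2 × 1.757 − 1.915 = 1.599
  upper = 2 × 1.757 − 1.425 = 2.089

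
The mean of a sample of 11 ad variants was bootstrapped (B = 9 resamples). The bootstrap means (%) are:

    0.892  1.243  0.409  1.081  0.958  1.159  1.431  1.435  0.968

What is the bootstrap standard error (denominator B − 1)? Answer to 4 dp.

SE* = 0.3148

Bootstrap SE is the standard deviation of the 9 replicate means.
Mean of replicates: (0.892 + 1.243 + 0.409 + 1.081 + 0.958 + 1.159 + 1.431 + 1.435 + 0.968) / 9 = 9.57600 / 9 = 1.06400
Sum of squared deviations: (−0.17200)² + (+0.17900)² + (−0.65500)² + (+0.01700)² + (−0.10600)² + (+0.09500)² + (+0.36700)² + (+0.37100)² + (−0.09600)² = 0.79275
Variance = 0.79275 / 8 = 0.09909
SE* = √0.09909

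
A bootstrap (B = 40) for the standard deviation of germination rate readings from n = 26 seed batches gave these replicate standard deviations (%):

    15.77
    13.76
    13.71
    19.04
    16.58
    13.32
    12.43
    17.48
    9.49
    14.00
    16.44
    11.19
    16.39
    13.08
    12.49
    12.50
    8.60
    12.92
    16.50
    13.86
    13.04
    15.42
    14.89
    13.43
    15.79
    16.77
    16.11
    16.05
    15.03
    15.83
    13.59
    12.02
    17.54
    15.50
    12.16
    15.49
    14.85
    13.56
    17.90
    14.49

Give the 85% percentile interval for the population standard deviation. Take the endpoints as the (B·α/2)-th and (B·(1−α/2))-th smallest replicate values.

(11.19, 17.48)

Sorted replicates: 8.60, 9.49, 11.19, 12.02, 12.16, 12.43, 12.49, 12.50, 12.92, 13.04, 13.08, 13.32, 13.43, 13.56, 13.59, 13.71, 13.76, 13.86, 14.00, 14.49, 14.85, 14.89, 15.03, 15.42, 15.49, 15.50, 15.77, 15.79, 15.83, 16.05, 16.11, 16.39, 16.44, 16.50, 16.58, 16.77, 17.48, 17.54, 17.90, 19.04
α = 0.15; lower rank = 40 × 0.075 = 3; upper rank = 40 × 0.925 = 37.
The 3rd smallest replicate is 11.19; the 37th is 17.48.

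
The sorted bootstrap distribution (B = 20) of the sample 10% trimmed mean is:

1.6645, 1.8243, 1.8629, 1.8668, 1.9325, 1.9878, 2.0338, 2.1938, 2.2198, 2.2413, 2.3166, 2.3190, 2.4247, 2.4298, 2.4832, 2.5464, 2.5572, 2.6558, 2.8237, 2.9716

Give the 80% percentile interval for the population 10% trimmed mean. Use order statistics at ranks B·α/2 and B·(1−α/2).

α = 0.20; lower rank = 20 × 0.100 = 2; upper rank = 20 × 0.900 = 18.
The 2nd smallest replicate is 1.8243; the 18th is 2.6558.

(1.8243, 2.6558)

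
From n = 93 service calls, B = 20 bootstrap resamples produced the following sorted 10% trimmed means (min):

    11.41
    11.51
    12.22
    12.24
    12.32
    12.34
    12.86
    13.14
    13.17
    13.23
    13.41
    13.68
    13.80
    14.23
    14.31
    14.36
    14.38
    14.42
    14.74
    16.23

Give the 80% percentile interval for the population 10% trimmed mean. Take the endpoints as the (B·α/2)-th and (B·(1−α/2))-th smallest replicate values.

(11.51, 14.42)

α = 0.20; lower rank = 20 × 0.100 = 2; upper rank = 20 × 0.900 = 18.
The 2nd smallest replicate is 11.51; the 18th is 14.42.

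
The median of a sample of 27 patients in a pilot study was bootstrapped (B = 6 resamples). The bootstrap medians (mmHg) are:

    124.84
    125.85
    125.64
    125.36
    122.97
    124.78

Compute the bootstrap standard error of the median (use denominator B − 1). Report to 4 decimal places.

SE* = 1.0396

Bootstrap SE is the standard deviation of the 6 replicate medians.
Mean of replicates: (124.84 + 125.85 + 125.64 + 125.36 + 122.97 + 124.78) / 6 = 749.44000 / 6 = 124.90667
Sum of squared deviations: (−0.06667)² + (+0.94333)² + (+0.73333)² + (+0.45333)² + (−1.93667)² + (−0.12667)² = 5.40433
Variance = 5.40433 / 5 = 1.08087
SE* = √1.08087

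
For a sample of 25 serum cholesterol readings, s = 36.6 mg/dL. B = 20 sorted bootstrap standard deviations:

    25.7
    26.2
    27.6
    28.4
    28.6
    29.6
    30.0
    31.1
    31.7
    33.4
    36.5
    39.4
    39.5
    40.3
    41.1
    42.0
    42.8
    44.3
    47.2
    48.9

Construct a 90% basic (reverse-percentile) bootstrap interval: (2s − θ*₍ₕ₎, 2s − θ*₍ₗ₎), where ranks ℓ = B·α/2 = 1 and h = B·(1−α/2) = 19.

Percentile endpoints at ranks 1 and 19: θ*₍1₎ = 25.7, θ*₍19₎ = 47.2.
Basic interval reflects these around s:
  lower = 2 × 36.6 − 47.2 = 26.0
  upper = 2 × 36.6 − 25.7 = 47.5

(26.0, 47.5)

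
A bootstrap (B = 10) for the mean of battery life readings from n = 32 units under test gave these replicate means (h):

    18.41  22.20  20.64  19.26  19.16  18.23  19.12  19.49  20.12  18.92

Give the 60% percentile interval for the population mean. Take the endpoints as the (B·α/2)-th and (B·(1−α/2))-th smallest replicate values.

(18.41, 20.12)

Sorted replicates: 18.23, 18.41, 18.92, 19.12, 19.16, 19.26, 19.49, 20.12, 20.64, 22.20
α = 0.40; lower rank = 10 × 0.200 = 2; upper rank = 10 × 0.800 = 8.
The 2nd smallest replicate is 18.41; the 8th is 20.12.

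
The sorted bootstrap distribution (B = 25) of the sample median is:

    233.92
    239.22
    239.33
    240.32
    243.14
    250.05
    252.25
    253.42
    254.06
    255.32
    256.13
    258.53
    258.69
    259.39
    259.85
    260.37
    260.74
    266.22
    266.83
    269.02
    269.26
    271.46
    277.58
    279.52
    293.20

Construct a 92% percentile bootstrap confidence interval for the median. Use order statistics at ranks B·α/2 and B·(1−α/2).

α = 0.08; lower rank = 25 × 0.040 = 1; upper rank = 25 × 0.960 = 24.
The 1st smallest replicate is 233.92; the 24th is 279.52.

(233.92, 279.52)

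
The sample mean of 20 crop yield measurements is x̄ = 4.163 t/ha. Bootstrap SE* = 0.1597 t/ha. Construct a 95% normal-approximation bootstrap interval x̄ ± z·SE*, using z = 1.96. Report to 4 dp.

(3.8500, 4.4760)

Margin = 1.96 × 0.1597 = 0.31301
Interval: 4.163 ± 0.31301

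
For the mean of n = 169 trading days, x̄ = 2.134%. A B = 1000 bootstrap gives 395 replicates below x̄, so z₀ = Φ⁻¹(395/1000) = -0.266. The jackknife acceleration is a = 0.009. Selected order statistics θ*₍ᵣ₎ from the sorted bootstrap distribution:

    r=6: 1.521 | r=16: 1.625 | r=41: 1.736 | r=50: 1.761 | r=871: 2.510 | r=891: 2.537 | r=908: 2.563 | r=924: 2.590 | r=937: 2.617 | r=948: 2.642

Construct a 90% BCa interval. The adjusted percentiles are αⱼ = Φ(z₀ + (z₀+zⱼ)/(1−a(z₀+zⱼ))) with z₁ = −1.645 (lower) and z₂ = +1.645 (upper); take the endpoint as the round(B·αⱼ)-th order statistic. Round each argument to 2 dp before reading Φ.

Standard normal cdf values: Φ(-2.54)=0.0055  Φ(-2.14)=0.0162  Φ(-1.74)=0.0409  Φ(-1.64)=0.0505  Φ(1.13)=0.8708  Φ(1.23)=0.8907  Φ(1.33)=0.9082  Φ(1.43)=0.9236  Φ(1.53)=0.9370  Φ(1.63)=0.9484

(1.625, 2.510)

Lower: z₀ + z₁ = -0.266 + (-1.645) = -1.911; 1 − a(z₀+z₁) = 1 − (0.009)(-1.911) = 1.0172; argument = -0.266 + (-1.911)/1.0172 = -2.1447 → -2.14.
α₁ = Φ(-2.14) = 0.0162; rank = round(1000 × 0.0162) = 16; θ*₍16₎ = 1.625.
Upper: z₀ + z₂ = 1.379; 1 − a(z₀+z₂) = 0.9876; argument = 1.1303 → 1.13; α₂ = 0.8708; rank = 871; θ*₍871₎ = 2.510.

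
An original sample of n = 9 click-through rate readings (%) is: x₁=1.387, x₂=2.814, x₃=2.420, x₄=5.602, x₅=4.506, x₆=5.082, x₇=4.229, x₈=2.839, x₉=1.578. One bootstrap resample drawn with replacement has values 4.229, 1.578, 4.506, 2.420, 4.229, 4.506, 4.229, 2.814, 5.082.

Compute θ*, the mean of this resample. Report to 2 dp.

θ* = 3.73

Mean = (4.229 + 1.578 + 4.506 + 2.420 + 4.229 + 4.506 + 4.229 + 2.814 + 5.082) / 9 = 33.5930 / 9 = 3.73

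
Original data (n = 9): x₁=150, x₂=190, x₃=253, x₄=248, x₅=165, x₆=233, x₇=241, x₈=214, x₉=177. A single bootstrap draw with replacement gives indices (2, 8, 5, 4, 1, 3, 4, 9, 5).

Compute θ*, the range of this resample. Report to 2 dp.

Resample values: 190, 214, 165, 248, 150, 253, 248, 177, 165.
Range = 253 − 150 = 103.00

θ* = 103.00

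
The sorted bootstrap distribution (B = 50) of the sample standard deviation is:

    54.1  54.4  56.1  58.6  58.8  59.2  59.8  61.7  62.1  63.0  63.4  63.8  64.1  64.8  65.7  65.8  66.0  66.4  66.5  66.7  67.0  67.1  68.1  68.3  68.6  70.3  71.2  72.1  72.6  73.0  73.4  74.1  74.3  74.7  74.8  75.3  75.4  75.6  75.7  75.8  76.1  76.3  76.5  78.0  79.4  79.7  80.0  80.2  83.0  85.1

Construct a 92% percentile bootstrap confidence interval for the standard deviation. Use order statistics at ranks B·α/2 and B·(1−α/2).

α = 0.08; lower rank = 50 × 0.040 = 2; upper rank = 50 × 0.960 = 48.
The 2nd smallest replicate is 54.4; the 48th is 80.2.

(54.4, 80.2)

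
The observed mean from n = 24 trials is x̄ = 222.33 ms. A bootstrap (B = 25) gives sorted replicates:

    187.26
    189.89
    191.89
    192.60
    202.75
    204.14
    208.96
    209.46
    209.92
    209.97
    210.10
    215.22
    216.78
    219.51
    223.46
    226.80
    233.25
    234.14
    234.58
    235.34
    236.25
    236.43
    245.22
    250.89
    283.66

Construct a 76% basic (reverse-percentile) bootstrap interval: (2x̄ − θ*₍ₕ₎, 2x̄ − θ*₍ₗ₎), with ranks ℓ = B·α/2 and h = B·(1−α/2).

(208.23, 252.77)

Percentile endpoints at ranks 3 and 22: θ*₍3₎ = 191.89, θ*₍22₎ = 236.43.
Basic interval reflects these around x̄:
  lower = 2 × 222.33 − 236.43 = 208.23
  upper = 2 × 222.33 − 191.89 = 252.77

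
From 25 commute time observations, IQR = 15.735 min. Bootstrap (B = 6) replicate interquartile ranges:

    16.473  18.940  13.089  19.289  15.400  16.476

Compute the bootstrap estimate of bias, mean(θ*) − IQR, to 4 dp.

mean(θ*) = (16.473 + 18.940 + 13.089 + 19.289 + 15.400 + 16.476) / 6 = 16.61117
bias = 16.61117 − 15.735

bias = +0.8762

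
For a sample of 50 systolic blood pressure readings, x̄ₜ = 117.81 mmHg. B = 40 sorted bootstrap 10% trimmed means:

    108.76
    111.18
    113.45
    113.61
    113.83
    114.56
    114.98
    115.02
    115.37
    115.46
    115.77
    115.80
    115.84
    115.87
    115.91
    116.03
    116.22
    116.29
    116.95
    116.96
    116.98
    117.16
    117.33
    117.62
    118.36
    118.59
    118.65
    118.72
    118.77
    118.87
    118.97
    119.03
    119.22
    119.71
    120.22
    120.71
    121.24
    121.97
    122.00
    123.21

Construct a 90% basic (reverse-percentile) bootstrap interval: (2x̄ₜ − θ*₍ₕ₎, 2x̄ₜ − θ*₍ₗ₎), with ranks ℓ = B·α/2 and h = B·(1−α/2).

Percentile endpoints at ranks 2 and 38: θ*₍2₎ = 111.18, θ*₍38₎ = 121.97.
Basic interval reflects these around x̄ₜ:
  lower = 2 × 117.81 − 121.97 = 113.65
  upper = 2 × 117.81 − 111.18 = 124.44

(113.65, 124.44)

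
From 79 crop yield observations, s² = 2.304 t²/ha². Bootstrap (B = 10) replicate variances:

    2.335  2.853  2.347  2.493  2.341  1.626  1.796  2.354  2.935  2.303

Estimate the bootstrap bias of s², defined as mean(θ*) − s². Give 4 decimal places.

mean(θ*) = (2.335 + 2.853 + 2.347 + 2.493 + 2.341 + 1.626 + 1.796 + 2.354 + 2.935 + 2.303) / 10 = 2.33830
bias = 2.33830 − 2.304

bias = +0.0343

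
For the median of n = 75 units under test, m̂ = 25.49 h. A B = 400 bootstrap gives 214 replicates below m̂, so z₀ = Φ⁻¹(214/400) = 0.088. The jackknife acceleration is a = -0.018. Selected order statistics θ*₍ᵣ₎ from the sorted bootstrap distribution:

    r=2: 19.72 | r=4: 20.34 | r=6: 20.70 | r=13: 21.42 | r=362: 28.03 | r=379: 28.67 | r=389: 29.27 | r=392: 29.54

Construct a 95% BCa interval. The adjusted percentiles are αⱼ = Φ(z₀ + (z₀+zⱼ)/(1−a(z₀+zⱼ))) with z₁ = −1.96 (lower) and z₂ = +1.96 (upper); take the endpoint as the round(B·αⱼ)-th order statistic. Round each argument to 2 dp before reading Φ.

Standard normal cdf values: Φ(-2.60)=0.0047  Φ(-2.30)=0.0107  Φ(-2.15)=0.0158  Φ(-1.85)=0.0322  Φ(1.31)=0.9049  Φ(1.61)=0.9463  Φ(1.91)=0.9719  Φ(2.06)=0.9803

(21.42, 29.54)

Lower: z₀ + z₁ = 0.088 + (-1.960) = -1.872; 1 − a(z₀+z₁) = 1 − (-0.018)(-1.872) = 0.9663; argument = 0.088 + (-1.872)/0.9663 = -1.8493 → -1.85.
α₁ = Φ(-1.85) = 0.0322; rank = round(400 × 0.0322) = 13; θ*₍13₎ = 21.42.
Upper: z₀ + z₂ = 2.048; 1 − a(z₀+z₂) = 1.0369; argument = 2.0632 → 2.06; α₂ = 0.9803; rank = 392; θ*₍392₎ = 29.54.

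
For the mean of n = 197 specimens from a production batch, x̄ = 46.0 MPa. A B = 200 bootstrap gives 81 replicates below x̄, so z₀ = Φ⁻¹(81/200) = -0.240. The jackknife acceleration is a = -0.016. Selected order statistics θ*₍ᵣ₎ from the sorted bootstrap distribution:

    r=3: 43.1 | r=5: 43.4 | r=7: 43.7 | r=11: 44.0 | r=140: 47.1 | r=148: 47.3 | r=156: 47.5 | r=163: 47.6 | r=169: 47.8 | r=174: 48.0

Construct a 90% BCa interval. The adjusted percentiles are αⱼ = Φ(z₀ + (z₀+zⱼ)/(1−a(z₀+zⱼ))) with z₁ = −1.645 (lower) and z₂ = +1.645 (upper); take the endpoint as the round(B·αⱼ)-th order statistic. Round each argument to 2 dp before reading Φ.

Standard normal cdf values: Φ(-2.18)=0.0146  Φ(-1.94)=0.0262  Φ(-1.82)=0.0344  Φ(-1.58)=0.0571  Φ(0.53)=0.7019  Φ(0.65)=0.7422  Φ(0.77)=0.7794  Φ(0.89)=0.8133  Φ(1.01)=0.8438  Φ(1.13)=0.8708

(43.1, 48.0)

Lower: z₀ + z₁ = -0.240 + (-1.645) = -1.885; 1 − a(z₀+z₁) = 1 − (-0.016)(-1.885) = 0.9698; argument = -0.240 + (-1.885)/0.9698 = -2.1836 → -2.18.
α₁ = Φ(-2.18) = 0.0146; rank = round(200 × 0.0146) = 3; θ*₍3₎ = 43.1.
Upper: z₀ + z₂ = 1.405; 1 − a(z₀+z₂) = 1.0225; argument = 1.1341 → 1.13; α₂ = 0.8708; rank = 174; θ*₍174₎ = 48.0.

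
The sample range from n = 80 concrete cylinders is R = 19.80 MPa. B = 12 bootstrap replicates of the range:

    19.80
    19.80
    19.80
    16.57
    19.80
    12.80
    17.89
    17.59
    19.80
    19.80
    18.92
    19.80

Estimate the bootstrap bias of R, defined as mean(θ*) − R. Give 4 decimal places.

mean(θ*) = (19.80 + 19.80 + 19.80 + 16.57 + 19.80 + 12.80 + 17.89 + 17.59 + 19.80 + 19.80 + 18.92 + 19.80) / 12 = 18.53083
bias = 18.53083 − 19.80

bias = −1.2692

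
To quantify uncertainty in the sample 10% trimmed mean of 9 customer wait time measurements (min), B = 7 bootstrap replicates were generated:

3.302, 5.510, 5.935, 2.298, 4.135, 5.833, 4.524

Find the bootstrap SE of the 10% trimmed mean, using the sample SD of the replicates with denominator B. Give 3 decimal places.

SE* = 1.269

Bootstrap SE is the standard deviation of the 7 replicate 10% trimmed means.
Mean of replicates: (3.302 + 5.510 + 5.935 + 2.298 + 4.135 + 5.833 + 4.524) / 7 = 31.5370 / 7 = 4.5053
Sum of squared deviations: (−1.2033)² + (+1.0047)² + (+1.4297)² + (−2.2073)² + (−0.3703)² + (+1.3277)² + (+0.0187)² = 11.2738
Variance = 11.2738 / 7 = 1.6105
SE* = √1.6105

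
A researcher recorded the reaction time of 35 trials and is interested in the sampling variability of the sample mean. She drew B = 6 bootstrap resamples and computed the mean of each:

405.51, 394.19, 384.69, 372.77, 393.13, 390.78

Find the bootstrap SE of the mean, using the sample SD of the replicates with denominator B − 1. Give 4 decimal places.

Bootstrap SE is the standard deviation of the 6 replicate means.
Mean of replicates: (405.51 + 394.19 + 384.69 + 372.77 + 393.13 + 390.78) / 6 = 2341.07000 / 6 = 390.17833
Sum of squared deviations: (+15.33167)² + (+4.01167)² + (−5.48833)² + (−17.40833)² + (+2.95167)² + (+0.60167)² = 593.39968
Variance = 593.39968 / 5 = 118.67994
SE* = √118.67994

SE* = 10.8940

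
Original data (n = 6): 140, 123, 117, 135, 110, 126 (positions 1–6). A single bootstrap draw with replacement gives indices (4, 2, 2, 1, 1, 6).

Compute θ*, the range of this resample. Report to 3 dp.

θ* = 17.000

Resample values: 135, 123, 123, 140, 140, 126.
Range = 140 − 123 = 17.000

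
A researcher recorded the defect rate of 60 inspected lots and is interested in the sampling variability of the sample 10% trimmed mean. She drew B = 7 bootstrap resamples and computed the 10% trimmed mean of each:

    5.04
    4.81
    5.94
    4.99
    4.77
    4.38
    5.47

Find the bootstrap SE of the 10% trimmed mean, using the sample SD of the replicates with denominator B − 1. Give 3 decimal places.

Bootstrap SE is the standard deviation of the 7 replicate 10% trimmed means.
Mean of replicates: (5.04 + 4.81 + 5.94 + 4.99 + 4.77 + 4.38 + 5.47) / 7 = 35.4000 / 7 = 5.0571
Sum of squared deviations: (−0.0171)² + (−0.2471)² + (+0.8829)² + (−0.0671)² + (−0.2871)² + (−0.6771)² + (+0.4129)² = 1.5567
Variance = 1.5567 / 6 = 0.2595
SE* = √0.2595

SE* = 0.509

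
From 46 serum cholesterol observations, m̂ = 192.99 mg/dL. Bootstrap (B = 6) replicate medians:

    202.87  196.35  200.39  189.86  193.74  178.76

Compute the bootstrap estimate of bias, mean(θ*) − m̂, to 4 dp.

mean(θ*) = (202.87 + 196.35 + 200.39 + 189.86 + 193.74 + 178.76) / 6 = 193.66167
bias = 193.66167 − 192.99

bias = +0.6717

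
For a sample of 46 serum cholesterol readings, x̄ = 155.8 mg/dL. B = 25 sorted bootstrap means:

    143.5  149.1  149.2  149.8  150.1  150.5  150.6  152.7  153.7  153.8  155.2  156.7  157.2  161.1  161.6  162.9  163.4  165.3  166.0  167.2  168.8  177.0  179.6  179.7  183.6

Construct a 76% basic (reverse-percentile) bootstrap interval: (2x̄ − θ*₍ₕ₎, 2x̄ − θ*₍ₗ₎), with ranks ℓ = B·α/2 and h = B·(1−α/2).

Percentile endpoints at ranks 3 and 22: θ*₍3₎ = 149.2, θ*₍22₎ = 177.0.
Basic interval reflects these around x̄:
  lower = 2 × 155.8 − 177.0 = 134.6
  upper = 2 × 155.8 − 149.2 = 162.4

(134.6, 162.4)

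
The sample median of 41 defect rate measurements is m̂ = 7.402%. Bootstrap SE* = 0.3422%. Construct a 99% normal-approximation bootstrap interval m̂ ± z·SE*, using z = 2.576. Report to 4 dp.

Margin = 2.576 × 0.3422 = 0.88151
Interval: 7.402 ± 0.88151

(6.5205, 8.2835)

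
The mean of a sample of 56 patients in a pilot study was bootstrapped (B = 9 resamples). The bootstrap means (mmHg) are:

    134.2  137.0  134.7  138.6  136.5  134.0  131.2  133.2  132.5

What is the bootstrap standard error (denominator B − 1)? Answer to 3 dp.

SE* = 2.340

Bootstrap SE is the standard deviation of the 9 replicate means.
Mean of replicates: (134.2 + 137.0 + 134.7 + 138.6 + 136.5 + 134.0 + 131.2 + 133.2 + 132.5) / 9 = 1211.9000 / 9 = 134.6556
Sum of squared deviations: (−0.4556)² + (+2.3444)² + (+0.0444)² + (+3.9444)² + (+1.8444)² + (−0.6556)² + (−3.4556)² + (−1.4556)² + (−2.1556)² = 43.8022
Variance = 43.8022 / 8 = 5.4753
SE* = √5.4753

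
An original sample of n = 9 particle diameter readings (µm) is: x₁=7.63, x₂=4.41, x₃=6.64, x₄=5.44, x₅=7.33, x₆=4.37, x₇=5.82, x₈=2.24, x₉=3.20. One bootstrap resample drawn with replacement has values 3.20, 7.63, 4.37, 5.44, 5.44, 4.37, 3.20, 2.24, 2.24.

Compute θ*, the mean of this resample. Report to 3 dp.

θ* = 4.237

Mean = (3.20 + 7.63 + 4.37 + 5.44 + 5.44 + 4.37 + 3.20 + 2.24 + 2.24) / 9 = 38.130 / 9 = 4.237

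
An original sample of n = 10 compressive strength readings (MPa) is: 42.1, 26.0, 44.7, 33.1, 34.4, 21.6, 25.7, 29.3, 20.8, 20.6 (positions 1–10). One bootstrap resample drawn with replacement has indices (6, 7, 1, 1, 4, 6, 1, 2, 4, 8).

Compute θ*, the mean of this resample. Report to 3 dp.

θ* = 31.670

Resample values: 21.6, 25.7, 42.1, 42.1, 33.1, 21.6, 42.1, 26.0, 33.1, 29.3.
Mean = (21.6 + 25.7 + 42.1 + 42.1 + 33.1 + 21.6 + 42.1 + 26.0 + 33.1 + 29.3) / 10 = 316.70 / 10 = 31.670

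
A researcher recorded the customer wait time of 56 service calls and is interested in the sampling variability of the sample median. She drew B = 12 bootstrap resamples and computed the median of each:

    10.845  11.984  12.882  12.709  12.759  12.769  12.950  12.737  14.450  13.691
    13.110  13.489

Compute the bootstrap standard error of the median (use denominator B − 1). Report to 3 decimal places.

SE* = 0.883

Bootstrap SE is the standard deviation of the 12 replicate medians.
Mean of replicates: (10.845 + 11.984 + 12.882 + 12.709 + 12.759 + 12.769 + 12.950 + 12.737 + 14.450 + 13.691 + 13.110 + 13.489) / 12 = 154.3750 / 12 = 12.8646
Sum of squared deviations: (−2.0196)² + (−0.8806)² + (+0.0174)² + (−0.1556)² + (−0.1056)² + (−0.0956)² + (+0.0854)² + (−0.1276)² + (+1.5854)² + (+0.8264)² + (+0.2454)² + (+0.6244)² = 8.5691
Variance = 8.5691 / 11 = 0.7790
SE* = √0.7790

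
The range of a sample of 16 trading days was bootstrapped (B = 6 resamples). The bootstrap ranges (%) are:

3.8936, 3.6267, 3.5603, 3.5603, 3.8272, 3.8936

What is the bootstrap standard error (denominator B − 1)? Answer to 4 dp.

Bootstrap SE is the standard deviation of the 6 replicate ranges.
Mean of replicates: (3.8936 + 3.6267 + 3.5603 + 3.5603 + 3.8272 + 3.8936) / 6 = 22.36170 / 6 = 3.72695
Sum of squared deviations: (+0.16665)² + (−0.10025)² + (−0.16665)² + (−0.16665)² + (+0.10025)² + (+0.16665)² = 0.13119
Variance = 0.13119 / 5 = 0.02624
SE* = √0.02624

SE* = 0.1620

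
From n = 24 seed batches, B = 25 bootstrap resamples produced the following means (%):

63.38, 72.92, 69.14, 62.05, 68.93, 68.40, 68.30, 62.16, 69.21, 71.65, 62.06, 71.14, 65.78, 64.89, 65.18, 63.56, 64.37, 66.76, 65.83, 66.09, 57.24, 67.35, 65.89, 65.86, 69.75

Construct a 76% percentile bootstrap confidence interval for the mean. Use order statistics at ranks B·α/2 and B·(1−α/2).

(62.06, 69.75)

Sorted replicates: 57.24, 62.05, 62.06, 62.16, 63.38, 63.56, 64.37, 64.89, 65.18, 65.78, 65.83, 65.86, 65.89, 66.09, 66.76, 67.35, 68.30, 68.40, 68.93, 69.14, 69.21, 69.75, 71.14, 71.65, 72.92
α = 0.24; lower rank = 25 × 0.120 = 3; upper rank = 25 × 0.880 = 22.
The 3rd smallest replicate is 62.06; the 22nd is 69.75.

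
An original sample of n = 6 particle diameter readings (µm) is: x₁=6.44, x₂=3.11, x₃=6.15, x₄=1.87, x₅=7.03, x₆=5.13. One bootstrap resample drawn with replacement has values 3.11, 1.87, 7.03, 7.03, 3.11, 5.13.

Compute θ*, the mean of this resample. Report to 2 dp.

θ* = 4.55

Mean = (3.11 + 1.87 + 7.03 + 7.03 + 3.11 + 5.13) / 6 = 27.280 / 6 = 4.55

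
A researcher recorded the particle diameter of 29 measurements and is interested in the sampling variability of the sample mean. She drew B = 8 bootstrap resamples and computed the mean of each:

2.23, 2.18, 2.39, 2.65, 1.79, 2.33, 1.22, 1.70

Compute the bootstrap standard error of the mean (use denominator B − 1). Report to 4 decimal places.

SE* = 0.4600

Bootstrap SE is the standard deviation of the 8 replicate means.
Mean of replicates: (2.23 + 2.18 + 2.39 + 2.65 + 1.79 + 2.33 + 1.22 + 1.70) / 8 = 16.49000 / 8 = 2.06125
Sum of squared deviations: (+0.16875)² + (+0.11875)² + (+0.32875)² + (+0.58875)² + (−0.27125)² + (+0.26875)² + (−0.84125)² + (−0.36125)² = 1.48129
Variance = 1.48129 / 7 = 0.21161
SE* = √0.21161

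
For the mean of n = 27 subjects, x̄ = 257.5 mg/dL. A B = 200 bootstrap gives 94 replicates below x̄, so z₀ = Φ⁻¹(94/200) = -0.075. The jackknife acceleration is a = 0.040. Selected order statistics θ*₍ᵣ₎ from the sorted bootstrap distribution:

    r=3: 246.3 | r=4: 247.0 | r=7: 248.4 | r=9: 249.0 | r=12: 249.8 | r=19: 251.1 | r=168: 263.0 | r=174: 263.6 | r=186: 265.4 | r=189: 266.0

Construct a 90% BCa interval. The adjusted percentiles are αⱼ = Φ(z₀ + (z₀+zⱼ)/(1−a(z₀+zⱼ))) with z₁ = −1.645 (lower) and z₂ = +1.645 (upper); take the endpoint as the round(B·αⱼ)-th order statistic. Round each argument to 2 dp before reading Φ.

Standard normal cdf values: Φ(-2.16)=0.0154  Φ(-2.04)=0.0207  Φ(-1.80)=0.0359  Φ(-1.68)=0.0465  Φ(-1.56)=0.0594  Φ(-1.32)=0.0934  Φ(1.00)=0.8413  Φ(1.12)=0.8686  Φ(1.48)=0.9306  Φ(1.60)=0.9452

(249.0, 266.0)

Lower: z₀ + z₁ = -0.075 + (-1.645) = -1.720; 1 − a(z₀+z₁) = 1 − (0.040)(-1.720) = 1.0688; argument = -0.075 + (-1.720)/1.0688 = -1.6843 → -1.68.
α₁ = Φ(-1.68) = 0.0465; rank = round(200 × 0.0465) = 9; θ*₍9₎ = 249.0.
Upper: z₀ + z₂ = 1.570; 1 − a(z₀+z₂) = 0.9372; argument = 1.6002 → 1.60; α₂ = 0.9452; rank = 189; θ*₍189₎ = 266.0.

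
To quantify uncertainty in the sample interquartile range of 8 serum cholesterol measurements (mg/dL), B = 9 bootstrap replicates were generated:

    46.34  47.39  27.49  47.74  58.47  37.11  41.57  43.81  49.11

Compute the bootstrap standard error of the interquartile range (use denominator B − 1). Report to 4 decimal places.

SE* = 8.5981

Bootstrap SE is the standard deviation of the 9 replicate interquartile ranges.
Mean of replicates: (46.34 + 47.39 + 27.49 + 47.74 + 58.47 + 37.11 + 41.57 + 43.81 + 49.11) / 9 = 399.03000 / 9 = 44.33667
Sum of squared deviations: (+2.00333)² + (+3.05333)² + (−16.84667)² + (+3.40333)² + (+14.13333)² + (−7.22667)² + (−2.76667)² + (−0.52667)² + (+4.77333)² = 591.42140
Variance = 591.42140 / 8 = 73.92768
SE* = √73.92768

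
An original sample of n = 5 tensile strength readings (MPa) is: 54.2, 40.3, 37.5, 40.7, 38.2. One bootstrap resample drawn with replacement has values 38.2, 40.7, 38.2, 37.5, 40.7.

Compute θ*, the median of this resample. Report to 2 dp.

θ* = 38.20

Sorted: 37.5, 38.2, 38.2, 40.7, 40.7
Median = middle value = 38.20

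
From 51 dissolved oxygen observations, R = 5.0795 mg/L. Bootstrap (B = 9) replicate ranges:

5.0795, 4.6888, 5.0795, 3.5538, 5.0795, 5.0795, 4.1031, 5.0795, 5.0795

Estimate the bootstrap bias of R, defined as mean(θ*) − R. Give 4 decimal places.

mean(θ*) = (5.0795 + 4.6888 + 5.0795 + 3.5538 + 5.0795 + 5.0795 + 4.1031 + 5.0795 + 5.0795) / 9 = 4.75808
bias = 4.75808 − 5.0795

bias = −0.3214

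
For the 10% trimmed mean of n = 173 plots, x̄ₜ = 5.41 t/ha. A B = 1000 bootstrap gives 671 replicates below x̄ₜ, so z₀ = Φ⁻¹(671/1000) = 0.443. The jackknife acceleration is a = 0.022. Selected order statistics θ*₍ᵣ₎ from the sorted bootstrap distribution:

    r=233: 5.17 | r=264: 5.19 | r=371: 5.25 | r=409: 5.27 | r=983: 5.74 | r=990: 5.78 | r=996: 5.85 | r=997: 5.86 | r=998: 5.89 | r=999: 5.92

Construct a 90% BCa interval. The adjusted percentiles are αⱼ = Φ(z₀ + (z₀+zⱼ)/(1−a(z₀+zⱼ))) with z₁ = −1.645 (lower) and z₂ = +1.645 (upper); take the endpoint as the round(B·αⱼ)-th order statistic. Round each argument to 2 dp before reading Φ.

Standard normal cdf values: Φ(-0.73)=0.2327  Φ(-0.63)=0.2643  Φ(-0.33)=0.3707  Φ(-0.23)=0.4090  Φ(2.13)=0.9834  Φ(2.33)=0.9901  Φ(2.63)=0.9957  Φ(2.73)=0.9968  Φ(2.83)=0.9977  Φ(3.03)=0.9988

Lower: z₀ + z₁ = 0.443 + (-1.645) = -1.202; 1 − a(z₀+z₁) = 1 − (0.022)(-1.202) = 1.0264; argument = 0.443 + (-1.202)/1.0264 = -0.7280 → -0.73.
α₁ = Φ(-0.73) = 0.2327; rank = round(1000 × 0.2327) = 233; θ*₍233₎ = 5.17.
Upper: z₀ + z₂ = 2.088; 1 − a(z₀+z₂) = 0.9541; argument = 2.6315 → 2.63; α₂ = 0.9957; rank = 996; θ*₍996₎ = 5.85.

(5.17, 5.85)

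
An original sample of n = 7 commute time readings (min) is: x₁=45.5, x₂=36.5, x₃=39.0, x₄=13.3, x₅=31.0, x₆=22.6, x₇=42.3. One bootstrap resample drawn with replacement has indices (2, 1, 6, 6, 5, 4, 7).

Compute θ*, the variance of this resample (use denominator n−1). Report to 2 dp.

θ* = 136.86

Resample values: 36.5, 45.5, 22.6, 22.6, 31.0, 13.3, 42.3.
Mean = 30.5429; sum of squared deviations = 821.1371
s² = 821.1371 / 6 = 136.8562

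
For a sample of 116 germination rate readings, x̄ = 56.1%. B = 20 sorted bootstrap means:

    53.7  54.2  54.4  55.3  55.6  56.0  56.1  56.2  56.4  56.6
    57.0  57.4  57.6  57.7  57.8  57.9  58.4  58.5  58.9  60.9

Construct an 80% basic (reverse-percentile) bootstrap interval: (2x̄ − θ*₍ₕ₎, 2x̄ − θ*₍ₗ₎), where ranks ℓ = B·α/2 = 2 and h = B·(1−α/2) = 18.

(53.7, 58.0)

Percentile endpoints at ranks 2 and 18: θ*₍2₎ = 54.2, θ*₍18₎ = 58.5.
Basic interval reflects these around x̄:
  lower = 2 × 56.1 − 58.5 = 53.7
  upper = 2 × 56.1 − 54.2 = 58.0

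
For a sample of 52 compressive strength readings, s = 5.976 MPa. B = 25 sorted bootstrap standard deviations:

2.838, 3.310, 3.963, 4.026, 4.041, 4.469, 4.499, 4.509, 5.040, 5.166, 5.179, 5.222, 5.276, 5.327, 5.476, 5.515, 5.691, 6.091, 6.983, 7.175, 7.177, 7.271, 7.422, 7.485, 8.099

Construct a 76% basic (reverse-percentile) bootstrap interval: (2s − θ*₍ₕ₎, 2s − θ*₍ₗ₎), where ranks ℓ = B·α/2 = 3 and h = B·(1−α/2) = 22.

(4.681, 7.989)

Percentile endpoints at ranks 3 and 22: θ*₍3₎ = 3.963, θ*₍22₎ = 7.271.
Basic interval reflects these around s:
  lower = 2 × 5.976 − 7.271 = 4.681
  upper = 2 × 5.976 − 3.963 = 7.989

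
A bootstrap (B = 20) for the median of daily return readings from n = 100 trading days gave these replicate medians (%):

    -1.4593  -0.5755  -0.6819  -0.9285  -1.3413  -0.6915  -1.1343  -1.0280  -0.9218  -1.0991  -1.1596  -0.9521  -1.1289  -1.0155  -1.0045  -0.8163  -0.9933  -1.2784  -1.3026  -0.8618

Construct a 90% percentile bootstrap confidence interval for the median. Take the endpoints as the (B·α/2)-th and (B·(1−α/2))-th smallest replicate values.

Sorted replicates: -1.4593, -1.3413, -1.3026, -1.2784, -1.1596, -1.1343, -1.1289, -1.0991, -1.0280, -1.0155, -1.0045, -0.9933, -0.9521, -0.9285, -0.9218, -0.8618, -0.8163, -0.6915, -0.6819, -0.5755
α = 0.10; lower rank = 20 × 0.050 = 1; upper rank = 20 × 0.950 = 19.
The 1st smallest replicate is -1.4593; the 19th is -0.6819.

(-1.4593, -0.6819)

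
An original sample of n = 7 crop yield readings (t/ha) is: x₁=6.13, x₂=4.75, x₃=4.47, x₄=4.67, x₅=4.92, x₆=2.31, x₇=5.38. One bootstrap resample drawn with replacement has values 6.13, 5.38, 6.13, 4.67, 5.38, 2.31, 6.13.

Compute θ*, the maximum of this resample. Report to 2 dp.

θ* = 6.13

Maximum = 6.13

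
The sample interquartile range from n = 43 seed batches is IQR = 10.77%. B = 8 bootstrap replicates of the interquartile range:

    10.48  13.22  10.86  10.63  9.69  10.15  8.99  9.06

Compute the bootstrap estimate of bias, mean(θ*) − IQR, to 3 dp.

mean(θ*) = (10.48 + 13.22 + 10.86 + 10.63 + 9.69 + 10.15 + 8.99 + 9.06) / 8 = 10.3850
bias = 10.3850 − 10.77

bias = −0.385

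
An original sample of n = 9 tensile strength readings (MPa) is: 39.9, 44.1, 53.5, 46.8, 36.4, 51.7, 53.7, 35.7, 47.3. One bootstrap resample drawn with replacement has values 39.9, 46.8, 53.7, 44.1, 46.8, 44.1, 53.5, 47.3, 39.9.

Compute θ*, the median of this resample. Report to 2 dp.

Sorted: 39.9, 39.9, 44.1, 44.1, 46.8, 46.8, 47.3, 53.5, 53.7
Median = middle value = 46.80

θ* = 46.80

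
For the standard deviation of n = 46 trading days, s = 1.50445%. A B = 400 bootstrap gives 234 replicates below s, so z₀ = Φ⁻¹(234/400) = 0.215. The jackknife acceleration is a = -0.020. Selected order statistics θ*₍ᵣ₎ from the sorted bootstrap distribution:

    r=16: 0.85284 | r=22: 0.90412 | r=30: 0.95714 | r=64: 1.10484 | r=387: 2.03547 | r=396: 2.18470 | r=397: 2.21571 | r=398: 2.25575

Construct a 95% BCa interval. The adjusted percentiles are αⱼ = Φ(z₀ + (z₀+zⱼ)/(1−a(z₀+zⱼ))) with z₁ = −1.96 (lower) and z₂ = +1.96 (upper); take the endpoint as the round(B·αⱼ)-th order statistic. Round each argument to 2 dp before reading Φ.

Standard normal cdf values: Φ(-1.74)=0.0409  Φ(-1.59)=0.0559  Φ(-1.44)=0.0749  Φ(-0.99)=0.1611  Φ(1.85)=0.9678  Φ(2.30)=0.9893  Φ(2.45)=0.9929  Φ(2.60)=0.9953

(0.90412, 2.18470)

Lower: z₀ + z₁ = 0.215 + (-1.960) = -1.745; 1 − a(z₀+z₁) = 1 − (-0.020)(-1.745) = 0.9651; argument = 0.215 + (-1.745)/0.9651 = -1.5931 → -1.59.
α₁ = Φ(-1.59) = 0.0559; rank = round(400 × 0.0559) = 22; θ*₍22₎ = 0.90412.
Upper: z₀ + z₂ = 2.175; 1 − a(z₀+z₂) = 1.0435; argument = 2.2993 → 2.30; α₂ = 0.9893; rank = 396; θ*₍396₎ = 2.18470.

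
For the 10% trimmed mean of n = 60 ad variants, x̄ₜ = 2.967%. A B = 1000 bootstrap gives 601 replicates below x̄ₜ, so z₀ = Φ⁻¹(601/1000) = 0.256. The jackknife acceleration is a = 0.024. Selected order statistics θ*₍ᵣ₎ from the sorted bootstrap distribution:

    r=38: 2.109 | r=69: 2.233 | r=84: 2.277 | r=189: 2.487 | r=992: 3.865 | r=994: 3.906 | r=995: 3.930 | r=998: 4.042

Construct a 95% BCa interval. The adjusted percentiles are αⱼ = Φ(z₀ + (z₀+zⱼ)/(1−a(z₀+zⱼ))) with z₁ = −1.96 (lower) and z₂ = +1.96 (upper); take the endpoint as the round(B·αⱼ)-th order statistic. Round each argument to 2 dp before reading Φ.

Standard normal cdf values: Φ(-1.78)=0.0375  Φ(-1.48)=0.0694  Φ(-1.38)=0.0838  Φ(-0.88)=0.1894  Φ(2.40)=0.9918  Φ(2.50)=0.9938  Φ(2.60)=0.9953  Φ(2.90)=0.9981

(2.277, 3.930)

Lower: z₀ + z₁ = 0.256 + (-1.960) = -1.704; 1 − a(z₀+z₁) = 1 − (0.024)(-1.704) = 1.0409; argument = 0.256 + (-1.704)/1.0409 = -1.3811 → -1.38.
α₁ = Φ(-1.38) = 0.0838; rank = round(1000 × 0.0838) = 84; θ*₍84₎ = 2.277.
Upper: z₀ + z₂ = 2.216; 1 − a(z₀+z₂) = 0.9468; argument = 2.5965 → 2.60; α₂ = 0.9953; rank = 995; θ*₍995₎ = 3.930.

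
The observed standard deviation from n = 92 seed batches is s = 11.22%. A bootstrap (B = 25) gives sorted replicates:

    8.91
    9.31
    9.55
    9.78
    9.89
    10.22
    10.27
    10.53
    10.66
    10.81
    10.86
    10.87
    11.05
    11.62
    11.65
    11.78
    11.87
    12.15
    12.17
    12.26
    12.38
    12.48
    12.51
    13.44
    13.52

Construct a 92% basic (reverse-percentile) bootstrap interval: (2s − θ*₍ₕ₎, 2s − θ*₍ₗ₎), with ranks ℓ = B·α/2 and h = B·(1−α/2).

(9.00, 13.53)

Percentile endpoints at ranks 1 and 24: θ*₍1₎ = 8.91, θ*₍24₎ = 13.44.
Basic interval reflects these around s:
  lower = 2 × 11.22 − 13.44 = 9.00
  upper = 2 × 11.22 − 8.91 = 13.53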